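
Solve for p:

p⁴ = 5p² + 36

p = -3 or p = 3

Let u = p². The equation becomes u² - 5u - 36 = 0.
Factor: (u + 4)(u - 9) = 0, so u = -4 or u = 9.
p² = -4 < 0 has no real solution.
p² = 9 gives p = ±3.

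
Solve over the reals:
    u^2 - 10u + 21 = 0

u = 3 or u = 7

Factor: (u - 3)(u - 7) = 0.
So u = 3 or u = 7.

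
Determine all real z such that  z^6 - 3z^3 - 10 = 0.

Let u = z^3. The equation becomes u^2 - 3u - 10 = 0.
Factor: (u + 2)(u - 5) = 0, so u = -2 or u = 5.
z^3 = -2 gives z = -(2)^(1/3) ~= -1.2599.
z^3 = 5 gives z = (5)^(1/3) ~= 1.71.

z = -1.2599 or z = 1.71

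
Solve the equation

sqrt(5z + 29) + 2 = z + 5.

z = 4

Isolate the radical: sqrt(5z + 29) = z + 3.
Square both sides: 5z + 29 = (z + 3)^2.
Expand and rearrange: z^2 + z - 20 = 0.
Solving gives z = 4 or z = -5.
Check each candidate in the original equation:
  z = 4: sqrt(49) = 7, while z + 3 = 7 — valid.
  z = -5: sqrt(4) = 2, while z + 3 = -2 — extraneous.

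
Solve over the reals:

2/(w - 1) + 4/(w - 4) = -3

w = 0 or w = 3

Multiply both sides by (w - 1)(w - 4):
2(w - 4) + 4(w - 1) = -3(w - 1)(w - 4).
Expand and collect terms: -3w^2 + 9w = 0.
Factor or apply the quadratic formula: w = 0 or w = 3.
Neither value makes a denominator zero (w != 1, w != 4), so both are valid.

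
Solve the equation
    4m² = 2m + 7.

Rearrange to standard form: 4m² - 2m - 7 = 0.
Discriminant: (-2)² − 4·4·(-7) = 116.
Quadratic formula: m = (2 ± √116) / 8.
So m = 1/4 + √(29)/4 ≈ 1.5963 or m = 1/4 - √(29)/4 ≈ -1.0963.

m = -1.0963 or m = 1.5963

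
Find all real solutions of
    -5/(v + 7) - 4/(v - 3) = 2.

Multiply both sides by (v + 7)(v - 3):
-5(v - 3) - 4(v + 7) = 2(v + 7)(v - 3).
Expand and collect terms: 2v² + 17v - 29 = 0.
By the quadratic formula, v = (-17 ± √521) / 4, so v ≈ 1.4564 or v ≈ -9.9564.
Neither value makes a denominator zero (v ≠ -7, v ≠ 3), so both are valid.

v = -9.9564 or v = 1.4564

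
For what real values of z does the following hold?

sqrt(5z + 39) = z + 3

Square both sides: 5z + 39 = (z + 3)^2.
Expand and rearrange: z^2 + z - 30 = 0.
Solving gives z = 5 or z = -6.
Check each candidate in the original equation:
  z = 5: sqrt(64) = 8, while z + 3 = 8 — valid.
  z = -6: sqrt(9) = 3, while z + 3 = -3 — extraneous.

z = 5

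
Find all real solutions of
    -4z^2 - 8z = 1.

z = -1.866 or z = -0.134

Rearrange to standard form: -4z^2 - 8z - 1 = 0.
Discriminant: (-8)^2 - 4*(-4)*(-1) = 48.
Quadratic formula: z = (8 +/- sqrt(48)) / (-8).
So z = -1 - sqrt(3)/2 ~= -1.866 or z = -1 + sqrt(3)/2 ~= -0.134.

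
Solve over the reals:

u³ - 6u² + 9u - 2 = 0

u = 0.2679 or u = 2 or u = 3.7321

Possible rational roots are divisors of -2. Testing u = 2 gives 0, so (u - 2) is a factor.
Divide: u³ - 6u² + 9u - 2 = (u - 2)(u² - 4u + 1).
Apply the quadratic formula to u² - 4u + 1 = 0: u = (4 ± √12)/2, i.e. u ≈ 3.7321 or u ≈ 0.2679.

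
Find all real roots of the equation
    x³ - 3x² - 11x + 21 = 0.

Possible rational roots are divisors of 21. Testing x = -3 gives 0, so (x + 3) is a factor.
Divide: x³ - 3x² - 11x + 21 = (x + 3)(x² - 6x + 7).
Apply the quadratic formula to x² - 6x + 7 = 0: x = (6 ± √8)/2, i.e. x ≈ 4.4142 or x ≈ 1.5858.

x = -3 or x = 1.5858 or x = 4.4142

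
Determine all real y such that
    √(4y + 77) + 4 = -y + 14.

y = 1

Isolate the radical: √(4y + 77) = -y + 10.
Square both sides: 4y + 77 = (-y + 10)².
Expand and rearrange: y² - 24y + 23 = 0.
Solving gives y = 23 or y = 1.
Check each candidate in the original equation:
  y = 23: √(169) = 13, while -y + 10 = -13 — extraneous.
  y = 1: √(81) = 9, while -y + 10 = 9 — valid.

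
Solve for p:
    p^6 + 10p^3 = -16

Let u = p^3. The equation becomes u^2 + 10u + 16 = 0.
Factor: (u + 2)(u + 8) = 0, so u = -2 or u = -8.
p^3 = -2 gives p = -(2)^(1/3) ~= -1.2599.
p^3 = -8 gives p = -2.

p = -2 or p = -1.2599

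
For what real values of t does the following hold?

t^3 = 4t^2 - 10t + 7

Rearrange: t^3 - 4t^2 + 10t - 7 = 0.
Possible rational roots are divisors of -7. Testing t = 1 gives 0, so (t - 1) is a factor.
Divide: t^3 - 4t^2 + 10t - 7 = (t - 1)(t^2 - 3t + 7).
The quadratic t^2 - 3t + 7 has discriminant -19 < 0, so no further real roots.

t = 1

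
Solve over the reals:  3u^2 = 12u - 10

u = 1.1835 or u = 2.8165

Rearrange to standard form: 3u^2 - 12u + 10 = 0.
Discriminant: (-12)^2 - 4*3*10 = 24.
Quadratic formula: u = (12 +/- sqrt(24)) / 6.
So u = sqrt(6)/3 + 2 ~= 2.8165 or u = 2 - sqrt(6)/3 ~= 1.1835.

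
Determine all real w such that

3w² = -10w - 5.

w = -2.7208 or w = -0.6126

Rearrange to standard form: 3w² + 10w + 5 = 0.
Discriminant: (10)² − 4·3·5 = 40.
Quadratic formula: w = (-10 ± √40) / 6.
So w = -5/3 + √(10)/3 ≈ -0.6126 or w = -5/3 - √(10)/3 ≈ -2.7208.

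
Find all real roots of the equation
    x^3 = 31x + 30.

Rearrange: x^3 - 31x - 30 = 0.
Possible rational roots are divisors of -30. Testing x = -5 gives 0, so (x + 5) is a factor.
Divide: x^3 - 31x - 30 = (x + 5)(x^2 - 5x - 6).
Factor the quadratic: x = 6 or x = -1.

x = -5 or x = -1 or x = 6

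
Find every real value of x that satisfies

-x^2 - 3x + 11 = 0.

x = -5.1401 or x = 2.1401

Discriminant: (-3)^2 - 4*(-1)*11 = 53.
Quadratic formula: x = (3 +/- sqrt(53)) / (-2).
So x = -sqrt(53)/2 - 3/2 ~= -5.1401 or x = -3/2 + sqrt(53)/2 ~= 2.1401.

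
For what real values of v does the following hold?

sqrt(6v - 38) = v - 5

v = 7 or v = 9

Square both sides: 6v - 38 = (v - 5)^2.
Expand and rearrange: v^2 - 16v + 63 = 0.
Solving gives v = 9 or v = 7.
Check each candidate in the original equation:
  v = 9: sqrt(16) = 4, while v - 5 = 4 — valid.
  v = 7: sqrt(4) = 2, while v - 5 = 2 — valid.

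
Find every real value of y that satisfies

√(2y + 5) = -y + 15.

y = 10

Square both sides: 2y + 5 = (-y + 15)².
Expand and rearrange: y² - 32y + 220 = 0.
Solving gives y = 22 or y = 10.
Check each candidate in the original equation:
  y = 22: √(49) = 7, while -y + 15 = -7 — extraneous.
  y = 10: √(25) = 5, while -y + 15 = 5 — valid.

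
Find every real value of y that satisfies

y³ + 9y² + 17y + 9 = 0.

Possible rational roots are divisors of 9. Testing y = -1 gives 0, so (y + 1) is a factor.
Divide: y³ + 9y² + 17y + 9 = (y + 1)(y² + 8y + 9).
Apply the quadratic formula to y² + 8y + 9 = 0: y = (-8 ± √28)/2, i.e. y ≈ -1.3542 or y ≈ -6.6458.

y = -6.6458 or y = -1.3542 or y = -1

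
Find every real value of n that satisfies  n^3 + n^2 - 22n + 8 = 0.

Possible rational roots are divisors of 8. Testing n = 4 gives 0, so (n - 4) is a factor.
Divide: n^3 + n^2 - 22n + 8 = (n - 4)(n^2 + 5n - 2).
Apply the quadratic formula to n^2 + 5n - 2 = 0: n = (-5 +/- sqrt(33))/2, i.e. n ~= 0.3723 or n ~= -5.3723.

n = -5.3723 or n = 0.3723 or n = 4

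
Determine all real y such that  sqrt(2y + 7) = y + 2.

Square both sides: 2y + 7 = (y + 2)^2.
Expand and rearrange: y^2 + 2y - 3 = 0.
Solving gives y = 1 or y = -3.
Check each candidate in the original equation:
  y = 1: sqrt(9) = 3, while y + 2 = 3 — valid.
  y = -3: sqrt(1) = 1, while y + 2 = -1 — extraneous.

y = 1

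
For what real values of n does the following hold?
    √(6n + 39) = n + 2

n = 7

Square both sides: 6n + 39 = (n + 2)².
Expand and rearrange: n² - 2n - 35 = 0.
Solving gives n = 7 or n = -5.
Check each candidate in the original equation:
  n = 7: √(81) = 9, while n + 2 = 9 — valid.
  n = -5: √(9) = 3, while n + 2 = -3 — extraneous.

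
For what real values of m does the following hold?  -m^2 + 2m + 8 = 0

Factor: -1(m + 2)(m - 4) = 0.
So m = -2 or m = 4.

m = -2 or m = 4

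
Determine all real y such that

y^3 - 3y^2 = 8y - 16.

y = -2.5616 or y = 1.5616 or y = 4

Rearrange: y^3 - 3y^2 - 8y + 16 = 0.
Possible rational roots are divisors of 16. Testing y = 4 gives 0, so (y - 4) is a factor.
Divide: y^3 - 3y^2 - 8y + 16 = (y - 4)(y^2 + y - 4).
Apply the quadratic formula to y^2 + y - 4 = 0: y = (-1 +/- sqrt(17))/2, i.e. y ~= 1.5616 or y ~= -2.5616.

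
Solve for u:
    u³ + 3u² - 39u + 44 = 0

u = -8.3218 or u = 1.3218 or u = 4

Possible rational roots are divisors of 44. Testing u = 4 gives 0, so (u - 4) is a factor.
Divide: u³ + 3u² - 39u + 44 = (u - 4)(u² + 7u - 11).
Apply the quadratic formula to u² + 7u - 11 = 0: u = (-7 ± √93)/2, i.e. u ≈ 1.3218 or u ≈ -8.3218.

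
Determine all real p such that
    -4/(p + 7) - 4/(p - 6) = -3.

Multiply both sides by (p + 7)(p - 6):
-4(p - 6) - 4(p + 7) = -3(p + 7)(p - 6).
Expand and collect terms: -3p² + 5p + 130 = 0.
By the quadratic formula, p = (-5 ± √1585) / -6, so p ≈ -5.802 or p ≈ 7.4687.
Neither value makes a denominator zero (p ≠ -7, p ≠ 6), so both are valid.

p = -5.802 or p = 7.4687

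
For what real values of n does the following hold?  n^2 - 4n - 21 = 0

n = -3 or n = 7

Factor: (n + 3)(n - 7) = 0.
So n = -3 or n = 7.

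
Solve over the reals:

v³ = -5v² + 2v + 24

v = -4 or v = -3 or v = 2

Rearrange: v³ + 5v² - 2v - 24 = 0.
Possible rational roots are divisors of -24. Testing v = 2 gives 0, so (v - 2) is a factor.
Divide: v³ + 5v² - 2v - 24 = (v - 2)(v² + 7v + 12).
Factor the quadratic: v = -3 or v = -4.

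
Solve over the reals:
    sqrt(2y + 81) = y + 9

Square both sides: 2y + 81 = (y + 9)^2.
Expand and rearrange: y^2 + 16y = 0.
Solving gives y = 0 or y = -16.
Check each candidate in the original equation:
  y = 0: sqrt(81) = 9, while y + 9 = 9 — valid.
  y = -16: sqrt(49) = 7, while y + 9 = -7 — extraneous.

y = 0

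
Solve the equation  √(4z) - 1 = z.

z = 1

Isolate the radical: √(4z) = z + 1.
Square both sides: 4z = (z + 1)².
Expand and rearrange: z² - 2z + 1 = 0.
This gives the repeated root z = 1.
Check in the original equation:
  z = 1: √(4) = 2, while z + 1 = 2 — valid.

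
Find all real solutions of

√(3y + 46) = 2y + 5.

y = 1

Square both sides: 3y + 46 = (2y + 5)².
Expand and rearrange: 4y² + 17y - 21 = 0.
Solving gives y = 1 or y = -5.25.
Check each candidate in the original equation:
  y = 1: √(49) = 7, while 2y + 5 = 7 — valid.
  y = -5.25: √(30.25) = 5.5, while 2y + 5 = -5.5 — extraneous.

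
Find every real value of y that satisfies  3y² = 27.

y = -3 or y = 3

Bring every term to one side: 3y² - 27 = 0.
Factor: 3(y + 3)(y - 3) = 0.
So y = -3 or y = 3.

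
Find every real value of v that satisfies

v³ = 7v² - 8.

Rearrange: v³ - 7v² + 8 = 0.
Possible rational roots are divisors of 8. Testing v = -1 gives 0, so (v + 1) is a factor.
Divide: v³ - 7v² + 8 = (v + 1)(v² - 8v + 8).
Apply the quadratic formula to v² - 8v + 8 = 0: v = (8 ± √32)/2, i.e. v ≈ 6.8284 or v ≈ 1.1716.

v = -1 or v = 1.1716 or v = 6.8284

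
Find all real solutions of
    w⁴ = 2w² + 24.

Let u = w². The equation becomes u² - 2u - 24 = 0.
Factor: (u - 6)(u + 4) = 0, so u = 6 or u = -4.
w² = 6 gives w = ±√(6) ≈ ±2.4495.
w² = -4 < 0 has no real solution.

w = -2.4495 or w = 2.4495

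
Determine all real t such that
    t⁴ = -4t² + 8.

Let u = t². The equation becomes u² + 4u - 8 = 0.
By the quadratic formula, u = -2 + 2·√(3) or u = -2·√(3) - 2.
t² = -2 + 2·√(3) gives t = ±√(-2 + 2·√(3)) ≈ ±1.21.
t² = -2·√(3) - 2 < 0 has no real solution.

t = -1.21 or t = 1.21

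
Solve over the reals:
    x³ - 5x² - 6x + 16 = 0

x = -2 or x = 1.4384 or x = 5.5616

Possible rational roots are divisors of 16. Testing x = -2 gives 0, so (x + 2) is a factor.
Divide: x³ - 5x² - 6x + 16 = (x + 2)(x² - 7x + 8).
Apply the quadratic formula to x² - 7x + 8 = 0: x = (7 ± √17)/2, i.e. x ≈ 5.5616 or x ≈ 1.4384.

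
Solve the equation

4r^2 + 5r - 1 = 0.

r = -1.4254 or r = 0.1754

Discriminant: (5)^2 - 4*4*(-1) = 41.
Quadratic formula: r = (-5 +/- sqrt(41)) / 8.
So r = -5/8 + sqrt(41)/8 ~= 0.1754 or r = -sqrt(41)/8 - 5/8 ~= -1.4254.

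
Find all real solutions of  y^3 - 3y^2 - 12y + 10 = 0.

Possible rational roots are divisors of 10. Testing y = 5 gives 0, so (y - 5) is a factor.
Divide: y^3 - 3y^2 - 12y + 10 = (y - 5)(y^2 + 2y - 2).
Apply the quadratic formula to y^2 + 2y - 2 = 0: y = (-2 +/- sqrt(12))/2, i.e. y ~= 0.7321 or y ~= -2.7321.

y = -2.7321 or y = 0.7321 or y = 5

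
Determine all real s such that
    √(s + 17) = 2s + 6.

s = -1

Square both sides: s + 17 = (2s + 6)².
Expand and rearrange: 4s² + 23s + 19 = 0.
Solving gives s = -1 or s = -4.75.
Check each candidate in the original equation:
  s = -1: √(16) = 4, while 2s + 6 = 4 — valid.
  s = -4.75: √(12.25) = 3.5, while 2s + 6 = -3.5 — extraneous.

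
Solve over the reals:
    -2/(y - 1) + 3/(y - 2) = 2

Multiply both sides by (y - 1)(y - 2):
-2(y - 2) + 3(y - 1) = 2(y - 1)(y - 2).
Expand and collect terms: 2y² - 7y + 3 = 0.
Factor or apply the quadratic formula: y = 3 or y = 0.5.
Neither value makes a denominator zero (y ≠ 1, y ≠ 2), so both are valid.

y = 0.5 or y = 3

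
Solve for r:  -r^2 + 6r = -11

r = -1.4721 or r = 7.4721

Rearrange to standard form: -r^2 + 6r + 11 = 0.
Discriminant: (6)^2 - 4*(-1)*11 = 80.
Quadratic formula: r = (-6 +/- sqrt(80)) / (-2).
So r = 3 - 2*sqrt(5) ~= -1.4721 or r = 3 + 2*sqrt(5) ~= 7.4721.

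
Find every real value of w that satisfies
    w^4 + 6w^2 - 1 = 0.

Let u = w^2. The equation becomes u^2 + 6u - 1 = 0.
By the quadratic formula, u = -3 + sqrt(10) or u = -sqrt(10) - 3.
w^2 = -3 + sqrt(10) gives w = +/-sqrt(-3 + sqrt(10)) ~= +/-0.4028.
w^2 = -sqrt(10) - 3 < 0 has no real solution.

w = -0.4028 or w = 0.4028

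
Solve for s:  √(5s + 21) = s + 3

Square both sides: 5s + 21 = (s + 3)².
Expand and rearrange: s² + s - 12 = 0.
Solving gives s = 3 or s = -4.
Check each candidate in the original equation:
  s = 3: √(36) = 6, while s + 3 = 6 — valid.
  s = -4: √(1) = 1, while s + 3 = -1 — extraneous.

s = 3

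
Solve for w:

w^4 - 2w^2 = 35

Let u = w^2. The equation becomes u^2 - 2u - 35 = 0.
Factor: (u + 5)(u - 7) = 0, so u = -5 or u = 7.
w^2 = -5 < 0 has no real solution.
w^2 = 7 gives w = +/-sqrt(7) ~= +/-2.6458.

w = -2.6458 or w = 2.6458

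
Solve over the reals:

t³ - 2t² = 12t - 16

Rearrange: t³ - 2t² - 12t + 16 = 0.
Possible rational roots are divisors of 16. Testing t = 4 gives 0, so (t - 4) is a factor.
Divide: t³ - 2t² - 12t + 16 = (t - 4)(t² + 2t - 4).
Apply the quadratic formula to t² + 2t - 4 = 0: t = (-2 ± √20)/2, i.e. t ≈ 1.2361 or t ≈ -3.2361.

t = -3.2361 or t = 1.2361 or t = 4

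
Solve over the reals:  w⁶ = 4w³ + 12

Let u = w³. The equation becomes u² - 4u - 12 = 0.
Factor: (u - 6)(u + 2) = 0, so u = 6 or u = -2.
w³ = 6 gives w = ∛(6) ≈ 1.8171.
w³ = -2 gives w = -∛(2) ≈ -1.2599.

w = -1.2599 or w = 1.8171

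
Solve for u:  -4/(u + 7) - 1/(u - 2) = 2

u = -9.0944 or u = 1.5944

Multiply both sides by (u + 7)(u - 2):
-4(u - 2) - (u + 7) = 2(u + 7)(u - 2).
Expand and collect terms: 2u^2 + 15u - 29 = 0.
By the quadratic formula, u = (-15 +/- sqrt(457)) / 4, so u ~= 1.5944 or u ~= -9.0944.
Neither value makes a denominator zero (u != -7, u != 2), so both are valid.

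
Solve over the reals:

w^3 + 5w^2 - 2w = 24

w = -4 or w = -3 or w = 2

Rearrange: w^3 + 5w^2 - 2w - 24 = 0.
Possible rational roots are divisors of -24. Testing w = 2 gives 0, so (w - 2) is a factor.
Divide: w^3 + 5w^2 - 2w - 24 = (w - 2)(w^2 + 7w + 12).
Factor the quadratic: w = -3 or w = -4.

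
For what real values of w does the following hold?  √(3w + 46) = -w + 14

Square both sides: 3w + 46 = (-w + 14)².
Expand and rearrange: w² - 31w + 150 = 0.
Solving gives w = 25 or w = 6.
Check each candidate in the original equation:
  w = 25: √(121) = 11, while -w + 14 = -11 — extraneous.
  w = 6: √(64) = 8, while -w + 14 = 8 — valid.

w = 6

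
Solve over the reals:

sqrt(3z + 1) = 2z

Square both sides: 3z + 1 = (2z)^2.
Expand and rearrange: 4z^2 - 3z - 1 = 0.
Solving gives z = 1 or z = -0.25.
Check each candidate in the original equation:
  z = 1: sqrt(4) = 2, while 2z = 2 — valid.
  z = -0.25: sqrt(0.25) = 0.5, while 2z = -0.5 — extraneous.

z = 1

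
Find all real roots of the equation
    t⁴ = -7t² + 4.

t = -0.7288 or t = 0.7288

Let u = t². The equation becomes u² + 7u - 4 = 0.
By the quadratic formula, u = -7/2 + √(65)/2 or u = -√(65)/2 - 7/2.
t² = -7/2 + √(65)/2 gives t = ±√(-7/2 + √(65)/2) ≈ ±0.7288.
t² = -√(65)/2 - 7/2 < 0 has no real solution.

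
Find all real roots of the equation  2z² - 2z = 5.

z = -1.1583 or z = 2.1583

Rearrange to standard form: 2z² - 2z - 5 = 0.
Discriminant: (-2)² − 4·2·(-5) = 44.
Quadratic formula: z = (2 ± √44) / 4.
So z = 1/2 + √(11)/2 ≈ 2.1583 or z = 1/2 - √(11)/2 ≈ -1.1583.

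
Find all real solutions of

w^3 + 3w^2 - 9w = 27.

Rearrange: w^3 + 3w^2 - 9w - 27 = 0.
Possible rational roots are divisors of -27. Testing w = 3 gives 0, so (w - 3) is a factor.
Divide: w^3 + 3w^2 - 9w - 27 = (w - 3)(w^2 + 6w + 9).
The quadratic has the repeated root w = -3.

w = -3 or w = 3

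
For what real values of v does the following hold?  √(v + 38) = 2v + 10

v = -2

Square both sides: v + 38 = (2v + 10)².
Expand and rearrange: 4v² + 39v + 62 = 0.
Solving gives v = -2 or v = -7.75.
Check each candidate in the original equation:
  v = -2: √(36) = 6, while 2v + 10 = 6 — valid.
  v = -7.75: √(30.25) = 5.5, while 2v + 10 = -5.5 — extraneous.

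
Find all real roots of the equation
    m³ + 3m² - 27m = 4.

Rearrange: m³ + 3m² - 27m - 4 = 0.
Possible rational roots are divisors of -4. Testing m = 4 gives 0, so (m - 4) is a factor.
Divide: m³ + 3m² - 27m - 4 = (m - 4)(m² + 7m + 1).
Apply the quadratic formula to m² + 7m + 1 = 0: m = (-7 ± √45)/2, i.e. m ≈ -0.1459 or m ≈ -6.8541.

m = -6.8541 or m = -0.1459 or m = 4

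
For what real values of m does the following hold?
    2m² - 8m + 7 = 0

Discriminant: (-8)² − 4·2·7 = 8.
Quadratic formula: m = (8 ± √8) / 4.
So m = √(2)/2 + 2 ≈ 2.7071 or m = 2 - √(2)/2 ≈ 1.2929.

m = 1.2929 or m = 2.7071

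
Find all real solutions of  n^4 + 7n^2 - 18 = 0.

Let u = n^2. The equation becomes u^2 + 7u - 18 = 0.
Factor: (u - 2)(u + 9) = 0, so u = 2 or u = -9.
n^2 = 2 gives n = +/-sqrt(2) ~= +/-1.4142.
n^2 = -9 < 0 has no real solution.

n = -1.4142 or n = 1.4142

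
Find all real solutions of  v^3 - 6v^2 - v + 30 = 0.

v = -2 or v = 3 or v = 5

Possible rational roots are divisors of 30. Testing v = 3 gives 0, so (v - 3) is a factor.
Divide: v^3 - 6v^2 - v + 30 = (v - 3)(v^2 - 3v - 10).
Factor the quadratic: v = 5 or v = -2.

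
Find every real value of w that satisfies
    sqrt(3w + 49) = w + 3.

w = 5

Square both sides: 3w + 49 = (w + 3)^2.
Expand and rearrange: w^2 + 3w - 40 = 0.
Solving gives w = 5 or w = -8.
Check each candidate in the original equation:
  w = 5: sqrt(64) = 8, while w + 3 = 8 — valid.
  w = -8: sqrt(25) = 5, while w + 3 = -5 — extraneous.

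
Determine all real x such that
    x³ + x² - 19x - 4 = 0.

Possible rational roots are divisors of -4. Testing x = 4 gives 0, so (x - 4) is a factor.
Divide: x³ + x² - 19x - 4 = (x - 4)(x² + 5x + 1).
Apply the quadratic formula to x² + 5x + 1 = 0: x = (-5 ± √21)/2, i.e. x ≈ -0.2087 or x ≈ -4.7913.

x = -4.7913 or x = -0.2087 or x = 4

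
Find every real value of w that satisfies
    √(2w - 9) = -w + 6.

w = 5

Square both sides: 2w - 9 = (-w + 6)².
Expand and rearrange: w² - 14w + 45 = 0.
Solving gives w = 9 or w = 5.
Check each candidate in the original equation:
  w = 9: √(9) = 3, while -w + 6 = -3 — extraneous.
  w = 5: √(1) = 1, while -w + 6 = 1 — valid.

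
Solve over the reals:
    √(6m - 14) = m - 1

m = 3 or m = 5

Square both sides: 6m - 14 = (m - 1)².
Expand and rearrange: m² - 8m + 15 = 0.
Solving gives m = 5 or m = 3.
Check each candidate in the original equation:
  m = 5: √(16) = 4, while m - 1 = 4 — valid.
  m = 3: √(4) = 2, while m - 1 = 2 — valid.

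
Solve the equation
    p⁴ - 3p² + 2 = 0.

p = -1.4142 or p = -1 or p = 1 or p = 1.4142

Let u = p². The equation becomes u² - 3u + 2 = 0.
Factor: (u - 1)(u - 2) = 0, so u = 1 or u = 2.
p² = 1 gives p = ±1.
p² = 2 gives p = ±√(2) ≈ ±1.4142.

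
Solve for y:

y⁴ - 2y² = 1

Let u = y². The equation becomes u² - 2u - 1 = 0.
By the quadratic formula, u = 1 + √(2) or u = 1 - √(2).
y² = 1 + √(2) gives y = ±√(1 + √(2)) ≈ ±1.5538.
y² = 1 - √(2) < 0 has no real solution.

y = -1.5538 or y = 1.5538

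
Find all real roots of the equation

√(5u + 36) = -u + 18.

u = 9

Square both sides: 5u + 36 = (-u + 18)².
Expand and rearrange: u² - 41u + 288 = 0.
Solving gives u = 32 or u = 9.
Check each candidate in the original equation:
  u = 32: √(196) = 14, while -u + 18 = -14 — extraneous.
  u = 9: √(81) = 9, while -u + 18 = 9 — valid.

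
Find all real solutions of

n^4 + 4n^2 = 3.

n = -0.8036 or n = 0.8036

Let u = n^2. The equation becomes u^2 + 4u - 3 = 0.
By the quadratic formula, u = -2 + sqrt(7) or u = -sqrt(7) - 2.
n^2 = -2 + sqrt(7) gives n = +/-sqrt(-2 + sqrt(7)) ~= +/-0.8036.
n^2 = -sqrt(7) - 2 < 0 has no real solution.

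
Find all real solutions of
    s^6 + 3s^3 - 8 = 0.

s = -1.6753 or s = 1.1938

Let u = s^3. The equation becomes u^2 + 3u - 8 = 0.
By the quadratic formula, u = -3/2 + sqrt(41)/2 or u = -sqrt(41)/2 - 3/2.
s^3 = -3/2 + sqrt(41)/2 gives s = (-3/2 + sqrt(41)/2)^(1/3) ~= 1.1938.
s^3 = -sqrt(41)/2 - 3/2 gives s = -(3/2 + sqrt(41)/2)^(1/3) ~= -1.6753.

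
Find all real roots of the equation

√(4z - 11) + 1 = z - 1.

z = 3 or z = 5

Isolate the radical: √(4z - 11) = z - 2.
Square both sides: 4z - 11 = (z - 2)².
Expand and rearrange: z² - 8z + 15 = 0.
Solving gives z = 5 or z = 3.
Check each candidate in the original equation:
  z = 5: √(9) = 3, while z - 2 = 3 — valid.
  z = 3: √(1) = 1, while z - 2 = 1 — valid.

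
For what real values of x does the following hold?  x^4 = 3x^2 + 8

Let u = x^2. The equation becomes u^2 - 3u - 8 = 0.
By the quadratic formula, u = 3/2 + sqrt(41)/2 or u = 3/2 - sqrt(41)/2.
x^2 = 3/2 + sqrt(41)/2 gives x = +/-sqrt(3/2 + sqrt(41)/2) ~= +/-2.1683.
x^2 = 3/2 - sqrt(41)/2 < 0 has no real solution.

x = -2.1683 or x = 2.1683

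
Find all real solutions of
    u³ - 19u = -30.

Rearrange: u³ - 19u + 30 = 0.
Possible rational roots are divisors of 30. Testing u = 3 gives 0, so (u - 3) is a factor.
Divide: u³ - 19u + 30 = (u - 3)(u² + 3u - 10).
Factor the quadratic: u = 2 or u = -5.

u = -5 or u = 2 or u = 3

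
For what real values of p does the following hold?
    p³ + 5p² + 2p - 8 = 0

Possible rational roots are divisors of -8. Testing p = 1 gives 0, so (p - 1) is a factor.
Divide: p³ + 5p² + 2p - 8 = (p - 1)(p² + 6p + 8).
Factor the quadratic: p = -2 or p = -4.

p = -4 or p = -2 or p = 1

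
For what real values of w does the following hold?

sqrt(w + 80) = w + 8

Square both sides: w + 80 = (w + 8)^2.
Expand and rearrange: w^2 + 15w - 16 = 0.
Solving gives w = 1 or w = -16.
Check each candidate in the original equation:
  w = 1: sqrt(81) = 9, while w + 8 = 9 — valid.
  w = -16: sqrt(64) = 8, while w + 8 = -8 — extraneous.

w = 1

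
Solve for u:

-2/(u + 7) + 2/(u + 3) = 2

u = -7.8284 or u = -2.1716

Multiply both sides by (u + 7)(u + 3):
-2(u + 3) + 2(u + 7) = 2(u + 7)(u + 3).
Expand and collect terms: 2u^2 + 20u + 34 = 0.
By the quadratic formula, u = (-20 +/- sqrt(128)) / 4, so u ~= -2.1716 or u ~= -7.8284.
Neither value makes a denominator zero (u != -7, u != -3), so both are valid.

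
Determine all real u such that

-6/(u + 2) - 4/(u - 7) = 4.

Multiply both sides by (u + 2)(u - 7):
-6(u - 7) - 4(u + 2) = 4(u + 2)(u - 7).
Expand and collect terms: 4u^2 - 10u - 90 = 0.
By the quadratic formula, u = (10 +/- sqrt(1540)) / 8, so u ~= 6.1554 or u ~= -3.6554.
Neither value makes a denominator zero (u != -2, u != 7), so both are valid.

u = -3.6554 or u = 6.1554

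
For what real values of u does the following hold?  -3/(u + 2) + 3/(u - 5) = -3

Multiply both sides by (u + 2)(u - 5):
-3(u - 5) + 3(u + 2) = -3(u + 2)(u - 5).
Expand and collect terms: -3u^2 + 9u + 9 = 0.
By the quadratic formula, u = (-9 +/- sqrt(189)) / -6, so u ~= -0.7913 or u ~= 3.7913.
Neither value makes a denominator zero (u != -2, u != 5), so both are valid.

u = -0.7913 or u = 3.7913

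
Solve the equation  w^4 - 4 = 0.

w = -1.4142 or w = 1.4142

Let u = w^2. The equation becomes u^2 - 4 = 0.
Factor: (u - 2)(u + 2) = 0, so u = 2 or u = -2.
w^2 = 2 gives w = +/-sqrt(2) ~= +/-1.4142.
w^2 = -2 < 0 has no real solution.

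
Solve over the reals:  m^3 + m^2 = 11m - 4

m = -4 or m = 0.382 or m = 2.618

Rearrange: m^3 + m^2 - 11m + 4 = 0.
Possible rational roots are divisors of 4. Testing m = -4 gives 0, so (m + 4) is a factor.
Divide: m^3 + m^2 - 11m + 4 = (m + 4)(m^2 - 3m + 1).
Apply the quadratic formula to m^2 - 3m + 1 = 0: m = (3 +/- sqrt(5))/2, i.e. m ~= 2.618 or m ~= 0.382.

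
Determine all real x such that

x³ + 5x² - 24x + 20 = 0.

x = -8.217 or x = 1.217 or x = 2

Possible rational roots are divisors of 20. Testing x = 2 gives 0, so (x - 2) is a factor.
Divide: x³ + 5x² - 24x + 20 = (x - 2)(x² + 7x - 10).
Apply the quadratic formula to x² + 7x - 10 = 0: x = (-7 ± √89)/2, i.e. x ≈ 1.217 or x ≈ -8.217.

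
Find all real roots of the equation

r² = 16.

Bring every term to one side: r² - 16 = 0.
Factor: (r + 4)(r - 4) = 0.
So r = -4 or r = 4.

r = -4 or r = 4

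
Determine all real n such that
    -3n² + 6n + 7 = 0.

n = -0.8257 or n = 2.8257

Discriminant: (6)² − 4·(-3)·7 = 120.
Quadratic formula: n = (-6 ± √120) / (-6).
So n = 1 - √(30)/3 ≈ -0.8257 or n = 1 + √(30)/3 ≈ 2.8257.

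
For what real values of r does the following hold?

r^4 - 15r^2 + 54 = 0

Let u = r^2. The equation becomes u^2 - 15u + 54 = 0.
Factor: (u - 9)(u - 6) = 0, so u = 9 or u = 6.
r^2 = 9 gives r = +/-3.
r^2 = 6 gives r = +/-sqrt(6) ~= +/-2.4495.

r = -3 or r = -2.4495 or r = 2.4495 or r = 3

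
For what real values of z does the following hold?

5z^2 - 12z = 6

Rearrange to standard form: 5z^2 - 12z - 6 = 0.
Discriminant: (-12)^2 - 4*5*(-6) = 264.
Quadratic formula: z = (12 +/- sqrt(264)) / 10.
So z = 6/5 + sqrt(66)/5 ~= 2.8248 or z = 6/5 - sqrt(66)/5 ~= -0.4248.

z = -0.4248 or z = 2.8248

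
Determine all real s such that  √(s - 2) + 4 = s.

s = 6

Isolate the radical: √(s - 2) = s - 4.
Square both sides: s - 2 = (s - 4)².
Expand and rearrange: s² - 9s + 18 = 0.
Solving gives s = 6 or s = 3.
Check each candidate in the original equation:
  s = 6: √(4) = 2, while s - 4 = 2 — valid.
  s = 3: √(1) = 1, while s - 4 = -1 — extraneous.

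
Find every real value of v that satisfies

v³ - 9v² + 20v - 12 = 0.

v = 1 or v = 2 or v = 6

Possible rational roots are divisors of -12. Testing v = 1 gives 0, so (v - 1) is a factor.
Divide: v³ - 9v² + 20v - 12 = (v - 1)(v² - 8v + 12).
Factor the quadratic: v = 6 or v = 2.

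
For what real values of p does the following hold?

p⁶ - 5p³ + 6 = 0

Let u = p³. The equation becomes u² - 5u + 6 = 0.
Factor: (u - 2)(u - 3) = 0, so u = 2 or u = 3.
p³ = 2 gives p = ∛(2) ≈ 1.2599.
p³ = 3 gives p = ∛(3) ≈ 1.4422.

p = 1.2599 or p = 1.4422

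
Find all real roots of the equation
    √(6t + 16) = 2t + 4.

t = 0

Square both sides: 6t + 16 = (2t + 4)².
Expand and rearrange: 4t² + 10t = 0.
Solving gives t = 0 or t = -2.5.
Check each candidate in the original equation:
  t = 0: √(16) = 4, while 2t + 4 = 4 — valid.
  t = -2.5: √(1) = 1, while 2t + 4 = -1 — extraneous.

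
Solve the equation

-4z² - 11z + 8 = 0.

z = -3.3475 or z = 0.5975

Discriminant: (-11)² − 4·(-4)·8 = 249.
Quadratic formula: z = (11 ± √249) / (-8).
So z = -√(249)/8 - 11/8 ≈ -3.3475 or z = -11/8 + √(249)/8 ≈ 0.5975.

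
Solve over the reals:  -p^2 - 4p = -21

p = -7 or p = 3

Bring every term to one side: -p^2 - 4p + 21 = 0.
Factor: -1(p + 7)(p - 3) = 0.
So p = -7 or p = 3.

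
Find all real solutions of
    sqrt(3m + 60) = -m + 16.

Square both sides: 3m + 60 = (-m + 16)^2.
Expand and rearrange: m^2 - 35m + 196 = 0.
Solving gives m = 28 or m = 7.
Check each candidate in the original equation:
  m = 28: sqrt(144) = 12, while -m + 16 = -12 — extraneous.
  m = 7: sqrt(81) = 9, while -m + 16 = 9 — valid.

m = 7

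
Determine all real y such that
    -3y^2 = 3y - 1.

y = -1.2638 or y = 0.2638

Rearrange to standard form: -3y^2 - 3y + 1 = 0.
Discriminant: (-3)^2 - 4*(-3)*1 = 21.
Quadratic formula: y = (3 +/- sqrt(21)) / (-6).
So y = -sqrt(21)/6 - 1/2 ~= -1.2638 or y = -1/2 + sqrt(21)/6 ~= 0.2638.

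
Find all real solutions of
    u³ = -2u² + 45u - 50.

u = -8.217 or u = 1.217 or u = 5

Rearrange: u³ + 2u² - 45u + 50 = 0.
Possible rational roots are divisors of 50. Testing u = 5 gives 0, so (u - 5) is a factor.
Divide: u³ + 2u² - 45u + 50 = (u - 5)(u² + 7u - 10).
Apply the quadratic formula to u² + 7u - 10 = 0: u = (-7 ± √89)/2, i.e. u ≈ 1.217 or u ≈ -8.217.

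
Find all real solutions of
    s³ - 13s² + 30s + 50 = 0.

s = -1.099 or s = 5 or s = 9.099

Possible rational roots are divisors of 50. Testing s = 5 gives 0, so (s - 5) is a factor.
Divide: s³ - 13s² + 30s + 50 = (s - 5)(s² - 8s - 10).
Apply the quadratic formula to s² - 8s - 10 = 0: s = (8 ± √104)/2, i.e. s ≈ 9.099 or s ≈ -1.099.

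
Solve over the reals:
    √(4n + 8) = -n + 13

Square both sides: 4n + 8 = (-n + 13)².
Expand and rearrange: n² - 30n + 161 = 0.
Solving gives n = 23 or n = 7.
Check each candidate in the original equation:
  n = 23: √(100) = 10, while -n + 13 = -10 — extraneous.
  n = 7: √(36) = 6, while -n + 13 = 6 — valid.

n = 7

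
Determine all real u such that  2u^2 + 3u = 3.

Rearrange to standard form: 2u^2 + 3u - 3 = 0.
Discriminant: (3)^2 - 4*2*(-3) = 33.
Quadratic formula: u = (-3 +/- sqrt(33)) / 4.
So u = -3/4 + sqrt(33)/4 ~= 0.6861 or u = -sqrt(33)/4 - 3/4 ~= -2.1861.

u = -2.1861 or u = 0.6861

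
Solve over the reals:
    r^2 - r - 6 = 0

Factor: (r + 2)(r - 3) = 0.
So r = -2 or r = 3.

r = -2 or r = 3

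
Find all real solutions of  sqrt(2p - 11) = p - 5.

Square both sides: 2p - 11 = (p - 5)^2.
Expand and rearrange: p^2 - 12p + 36 = 0.
This gives the repeated root p = 6.
Check in the original equation:
  p = 6: sqrt(1) = 1, while p - 5 = 1 — valid.

p = 6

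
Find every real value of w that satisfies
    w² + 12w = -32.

w = -8 or w = -4

Bring every term to one side: w² + 12w + 32 = 0.
Factor: (w + 8)(w + 4) = 0.
So w = -8 or w = -4.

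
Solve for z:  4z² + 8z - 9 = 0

z = -2.8028 or z = 0.8028

Discriminant: (8)² − 4·4·(-9) = 208.
Quadratic formula: z = (-8 ± √208) / 8.
So z = -1 + √(13)/2 ≈ 0.8028 or z = -√(13)/2 - 1 ≈ -2.8028.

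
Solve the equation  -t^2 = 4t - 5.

t = -5 or t = 1

Bring every term to one side: -t^2 - 4t + 5 = 0.
Factor: -1(t - 1)(t + 5) = 0.
So t = 1 or t = -5.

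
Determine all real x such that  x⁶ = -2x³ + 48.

Let u = x³. The equation becomes u² + 2u - 48 = 0.
Factor: (u - 6)(u + 8) = 0, so u = 6 or u = -8.
x³ = 6 gives x = ∛(6) ≈ 1.8171.
x³ = -8 gives x = -2.

x = -2 or x = 1.8171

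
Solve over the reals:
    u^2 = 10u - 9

Bring every term to one side: u^2 - 10u + 9 = 0.
Factor: (u - 1)(u - 9) = 0.
So u = 1 or u = 9.

u = 1 or u = 9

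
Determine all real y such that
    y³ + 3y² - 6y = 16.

Rearrange: y³ + 3y² - 6y - 16 = 0.
Possible rational roots are divisors of -16. Testing y = -2 gives 0, so (y + 2) is a factor.
Divide: y³ + 3y² - 6y - 16 = (y + 2)(y² + y - 8).
Apply the quadratic formula to y² + y - 8 = 0: y = (-1 ± √33)/2, i.e. y ≈ 2.3723 or y ≈ -3.3723.

y = -3.3723 or y = -2 or y = 2.3723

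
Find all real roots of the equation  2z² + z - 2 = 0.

Discriminant: (1)² − 4·2·(-2) = 17.
Quadratic formula: z = (-1 ± √17) / 4.
So z = -1/4 + √(17)/4 ≈ 0.7808 or z = -√(17)/4 - 1/4 ≈ -1.2808.

z = -1.2808 or z = 0.7808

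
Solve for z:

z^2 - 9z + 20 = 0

z = 4 or z = 5

Factor: (z - 5)(z - 4) = 0.
So z = 5 or z = 4.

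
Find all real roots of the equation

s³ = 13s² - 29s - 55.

Rearrange: s³ - 13s² + 29s + 55 = 0.
Possible rational roots are divisors of 55. Testing s = 5 gives 0, so (s - 5) is a factor.
Divide: s³ - 13s² + 29s + 55 = (s - 5)(s² - 8s - 11).
Apply the quadratic formula to s² - 8s - 11 = 0: s = (8 ± √108)/2, i.e. s ≈ 9.1962 or s ≈ -1.1962.

s = -1.1962 or s = 5 or s = 9.1962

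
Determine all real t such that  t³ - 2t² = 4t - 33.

t = -3

Rearrange: t³ - 2t² - 4t + 33 = 0.
Possible rational roots are divisors of 33. Testing t = -3 gives 0, so (t + 3) is a factor.
Divide: t³ - 2t² - 4t + 33 = (t + 3)(t² - 5t + 11).
The quadratic t² - 5t + 11 has discriminant -19 < 0, so no further real roots.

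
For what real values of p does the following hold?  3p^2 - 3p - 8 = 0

p = -1.2078 or p = 2.2078

Discriminant: (-3)^2 - 4*3*(-8) = 105.
Quadratic formula: p = (3 +/- sqrt(105)) / 6.
So p = 1/2 + sqrt(105)/6 ~= 2.2078 or p = 1/2 - sqrt(105)/6 ~= -1.2078.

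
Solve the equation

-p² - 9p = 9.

Rearrange to standard form: -p² - 9p - 9 = 0.
Discriminant: (-9)² − 4·(-1)·(-9) = 45.
Quadratic formula: p = (9 ± √45) / (-2).
So p = -9/2 - 3·√(5)/2 ≈ -7.8541 or p = -9/2 + 3·√(5)/2 ≈ -1.1459.

p = -7.8541 or p = -1.1459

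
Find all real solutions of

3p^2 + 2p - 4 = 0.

p = -1.5352 or p = 0.8685

Discriminant: (2)^2 - 4*3*(-4) = 52.
Quadratic formula: p = (-2 +/- sqrt(52)) / 6.
So p = -1/3 + sqrt(13)/3 ~= 0.8685 or p = -sqrt(13)/3 - 1/3 ~= -1.5352.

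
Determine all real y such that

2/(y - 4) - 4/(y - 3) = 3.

y = 2 or y = 4.3333

Multiply both sides by (y - 4)(y - 3):
2(y - 3) - 4(y - 4) = 3(y - 4)(y - 3).
Expand and collect terms: 3y^2 - 19y + 26 = 0.
Factor or apply the quadratic formula: y = 4.3333 or y = 2.
Neither value makes a denominator zero (y != 4, y != 3), so both are valid.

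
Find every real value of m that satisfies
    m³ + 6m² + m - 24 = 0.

m = -4.7016 or m = -3 or m = 1.7016

Possible rational roots are divisors of -24. Testing m = -3 gives 0, so (m + 3) is a factor.
Divide: m³ + 6m² + m - 24 = (m + 3)(m² + 3m - 8).
Apply the quadratic formula to m² + 3m - 8 = 0: m = (-3 ± √41)/2, i.e. m ≈ 1.7016 or m ≈ -4.7016.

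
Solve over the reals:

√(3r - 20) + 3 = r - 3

Isolate the radical: √(3r - 20) = r - 6.
Square both sides: 3r - 20 = (r - 6)².
Expand and rearrange: r² - 15r + 56 = 0.
Solving gives r = 8 or r = 7.
Check each candidate in the original equation:
  r = 8: √(4) = 2, while r - 6 = 2 — valid.
  r = 7: √(1) = 1, while r - 6 = 1 — valid.

r = 7 or r = 8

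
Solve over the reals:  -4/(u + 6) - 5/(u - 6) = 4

Multiply both sides by (u + 6)(u - 6):
-4(u - 6) - 5(u + 6) = 4(u + 6)(u - 6).
Expand and collect terms: 4u^2 + 9u - 138 = 0.
By the quadratic formula, u = (-9 +/- sqrt(2289)) / 8, so u ~= 4.8554 or u ~= -7.1054.
Neither value makes a denominator zero (u != -6, u != 6), so both are valid.

u = -7.1054 or u = 4.8554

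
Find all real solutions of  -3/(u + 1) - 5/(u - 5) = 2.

u = -3.1623 or u = 3.1623

Multiply both sides by (u + 1)(u - 5):
-3(u - 5) - 5(u + 1) = 2(u + 1)(u - 5).
Expand and collect terms: 2u² - 20 = 0.
By the quadratic formula, u = (0 ± √160) / 4, so u ≈ 3.1623 or u ≈ -3.1623.
Neither value makes a denominator zero (u ≠ -1, u ≠ 5), so both are valid.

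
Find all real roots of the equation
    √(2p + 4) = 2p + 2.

Square both sides: 2p + 4 = (2p + 2)².
Expand and rearrange: 4p² + 6p = 0.
Solving gives p = 0 or p = -1.5.
Check each candidate in the original equation:
  p = 0: √(4) = 2, while 2p + 2 = 2 — valid.
  p = -1.5: √(1) = 1, while 2p + 2 = -1 — extraneous.

p = 0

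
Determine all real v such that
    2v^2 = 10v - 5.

Rearrange to standard form: 2v^2 - 10v + 5 = 0.
Discriminant: (-10)^2 - 4*2*5 = 60.
Quadratic formula: v = (10 +/- sqrt(60)) / 4.
So v = sqrt(15)/2 + 5/2 ~= 4.4365 or v = 5/2 - sqrt(15)/2 ~= 0.5635.

v = 0.5635 or v = 4.4365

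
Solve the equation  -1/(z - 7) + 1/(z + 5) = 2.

Multiply both sides by (z - 7)(z + 5):
-(z + 5) + (z - 7) = 2(z - 7)(z + 5).
Expand and collect terms: 2z^2 - 4z - 58 = 0.
By the quadratic formula, z = (4 +/- sqrt(480)) / 4, so z ~= 6.4772 or z ~= -4.4772.
Neither value makes a denominator zero (z != 7, z != -5), so both are valid.

z = -4.4772 or z = 6.4772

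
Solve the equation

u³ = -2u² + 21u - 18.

Rearrange: u³ + 2u² - 21u + 18 = 0.
Possible rational roots are divisors of 18. Testing u = 3 gives 0, so (u - 3) is a factor.
Divide: u³ + 2u² - 21u + 18 = (u - 3)(u² + 5u - 6).
Factor the quadratic: u = 1 or u = -6.

u = -6 or u = 1 or u = 3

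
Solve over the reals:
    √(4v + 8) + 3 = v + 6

v = -1

Isolate the radical: √(4v + 8) = v + 3.
Square both sides: 4v + 8 = (v + 3)².
Expand and rearrange: v² + 2v + 1 = 0.
This gives the repeated root v = -1.
Check in the original equation:
  v = -1: √(4) = 2, while v + 3 = 2 — valid.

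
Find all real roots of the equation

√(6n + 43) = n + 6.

Square both sides: 6n + 43 = (n + 6)².
Expand and rearrange: n² + 6n - 7 = 0.
Solving gives n = 1 or n = -7.
Check each candidate in the original equation:
  n = 1: √(49) = 7, while n + 6 = 7 — valid.
  n = -7: √(1) = 1, while n + 6 = -1 — extraneous.

n = 1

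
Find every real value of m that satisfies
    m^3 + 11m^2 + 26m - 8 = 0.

m = -7.2749 or m = -4 or m = 0.2749

Possible rational roots are divisors of -8. Testing m = -4 gives 0, so (m + 4) is a factor.
Divide: m^3 + 11m^2 + 26m - 8 = (m + 4)(m^2 + 7m - 2).
Apply the quadratic formula to m^2 + 7m - 2 = 0: m = (-7 +/- sqrt(57))/2, i.e. m ~= 0.2749 or m ~= -7.2749.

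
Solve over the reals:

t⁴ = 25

Let u = t². The equation becomes u² - 25 = 0.
Factor: (u + 5)(u - 5) = 0, so u = -5 or u = 5.
t² = -5 < 0 has no real solution.
t² = 5 gives t = ±√(5) ≈ ±2.2361.

t = -2.2361 or t = 2.2361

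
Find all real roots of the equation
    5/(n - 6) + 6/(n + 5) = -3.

n = -7.2869 or n = 4.6202

Multiply both sides by (n - 6)(n + 5):
5(n + 5) + 6(n - 6) = -3(n - 6)(n + 5).
Expand and collect terms: -3n² - 8n + 101 = 0.
By the quadratic formula, n = (8 ± √1276) / -6, so n ≈ -7.2869 or n ≈ 4.6202.
Neither value makes a denominator zero (n ≠ 6, n ≠ -5), so both are valid.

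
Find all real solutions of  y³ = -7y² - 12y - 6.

y = -4.7321 or y = -1.2679 or y = -1

Rearrange: y³ + 7y² + 12y + 6 = 0.
Possible rational roots are divisors of 6. Testing y = -1 gives 0, so (y + 1) is a factor.
Divide: y³ + 7y² + 12y + 6 = (y + 1)(y² + 6y + 6).
Apply the quadratic formula to y² + 6y + 6 = 0: y = (-6 ± √12)/2, i.e. y ≈ -1.2679 or y ≈ -4.7321.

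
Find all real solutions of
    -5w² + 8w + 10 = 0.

Discriminant: (8)² − 4·(-5)·10 = 264.
Quadratic formula: w = (-8 ± √264) / (-10).
So w = 4/5 - √(66)/5 ≈ -0.8248 or w = 4/5 + √(66)/5 ≈ 2.4248.

w = -0.8248 or w = 2.4248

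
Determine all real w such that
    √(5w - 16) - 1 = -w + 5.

Isolate the radical: √(5w - 16) = -w + 6.
Square both sides: 5w - 16 = (-w + 6)².
Expand and rearrange: w² - 17w + 52 = 0.
Solving gives w = 13 or w = 4.
Check each candidate in the original equation:
  w = 13: √(49) = 7, while -w + 6 = -7 — extraneous.
  w = 4: √(4) = 2, while -w + 6 = 2 — valid.

w = 4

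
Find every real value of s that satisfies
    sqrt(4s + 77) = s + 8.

Square both sides: 4s + 77 = (s + 8)^2.
Expand and rearrange: s^2 + 12s - 13 = 0.
Solving gives s = 1 or s = -13.
Check each candidate in the original equation:
  s = 1: sqrt(81) = 9, while s + 8 = 9 — valid.
  s = -13: sqrt(25) = 5, while s + 8 = -5 — extraneous.

s = 1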